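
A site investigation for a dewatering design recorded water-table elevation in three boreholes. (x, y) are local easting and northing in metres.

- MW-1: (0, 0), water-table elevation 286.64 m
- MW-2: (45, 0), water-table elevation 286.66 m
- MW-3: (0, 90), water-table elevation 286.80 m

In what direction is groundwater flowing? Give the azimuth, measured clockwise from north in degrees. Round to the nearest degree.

194°

∂h/∂x = (286.66 − 286.64) / (45 − 0) = +0.0004444
∂h/∂y = (286.80 − 286.64) / (90 − 0) = +0.001778
Flow direction (−∇h) has components (-0.0004444 E, -0.001778 N).
Azimuth = atan2(E, N) = atan2(-0.0004444, -0.001778) = 194.0° ≈ 194°.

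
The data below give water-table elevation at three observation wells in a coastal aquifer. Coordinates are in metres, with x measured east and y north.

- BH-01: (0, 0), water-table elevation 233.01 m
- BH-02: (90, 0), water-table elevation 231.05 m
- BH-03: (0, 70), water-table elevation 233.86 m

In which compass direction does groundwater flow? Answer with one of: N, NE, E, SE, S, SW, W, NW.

SE

∂h/∂x = (231.05 − 233.01) / (90 − 0) = -0.02178
∂h/∂y = (233.86 − 233.01) / (70 − 0) = +0.01214
Flow = −∇h = (+0.02178 east, -0.01214 north), which points southeast.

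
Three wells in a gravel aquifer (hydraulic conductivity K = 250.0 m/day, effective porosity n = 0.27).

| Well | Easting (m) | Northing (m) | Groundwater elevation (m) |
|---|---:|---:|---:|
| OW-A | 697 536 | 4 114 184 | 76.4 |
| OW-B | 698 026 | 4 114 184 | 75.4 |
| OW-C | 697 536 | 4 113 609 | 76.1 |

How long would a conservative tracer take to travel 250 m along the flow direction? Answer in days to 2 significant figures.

∂h/∂x = (75.4 − 76.4) / (698026 − 697536) = -0.002041
∂h/∂y = (76.1 − 76.4) / (4113609 − 4114184) = +0.0005217
|∇h| = √(-0.002041² + 0.0005217²) = 0.002107
Seepage velocity v = K·i/n = 250.0 × 0.002107 / 0.27 = 1.951 m/day.
t = 250 / 1.951 = 128.1 days.

130 days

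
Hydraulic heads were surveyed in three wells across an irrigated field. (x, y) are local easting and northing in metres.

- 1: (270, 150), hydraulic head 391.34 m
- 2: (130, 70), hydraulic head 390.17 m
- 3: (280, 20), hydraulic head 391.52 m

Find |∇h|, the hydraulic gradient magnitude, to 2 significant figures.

Taking 1 as reference: 2−1 = (-140, -80, -1.17); 3−1 = (10, -130, +0.18).
Solve a·Δx + b·Δy = Δh: det = (-140)·(-130) − 10·(-80) = 19000.
∂h/∂x = [(-1.17)·(-130) − (+0.18)·(-80)] / 19000 = +0.008763
∂h/∂y = [(-140)·(+0.18) − 10·(-1.17)] / 19000 = -0.0007105
|∇h| = √(0.008763² + -0.0007105²) = 0.008792

0.0088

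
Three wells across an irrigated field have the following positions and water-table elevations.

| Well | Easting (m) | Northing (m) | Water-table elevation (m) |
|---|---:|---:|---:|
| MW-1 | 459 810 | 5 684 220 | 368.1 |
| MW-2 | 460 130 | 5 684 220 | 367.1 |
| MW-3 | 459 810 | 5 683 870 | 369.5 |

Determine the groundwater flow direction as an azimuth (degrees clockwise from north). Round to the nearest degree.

∂h/∂x = (367.1 − 368.1) / (460130 − 459810) = -0.003125
∂h/∂y = (369.5 − 368.1) / (5683870 − 5684220) = -0.004000
Flow direction (−∇h) has components (+0.003125 E, +0.004000 N).
Azimuth = atan2(E, N) = atan2(+0.003125, +0.004000) = 38.0° ≈ 038°.

038°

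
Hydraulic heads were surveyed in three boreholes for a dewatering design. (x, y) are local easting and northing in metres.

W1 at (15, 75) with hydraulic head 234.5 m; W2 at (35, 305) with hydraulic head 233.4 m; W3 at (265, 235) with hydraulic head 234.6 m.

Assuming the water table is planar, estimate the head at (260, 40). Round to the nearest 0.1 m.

With h = a·x + b·y + c and W1 as origin, the differences give:
  20·a + 230·b = -1.1
  250·a + 160·b = +0.1
Eliminate b (×160 and ×230, subtract): -54300·a = -199.00 → a = ∂h/∂x = +0.003665
Back-substitute: b = ∂h/∂y = -0.005101.
h(260, 40) = 234.5 + (+0.003665)·(245) + (-0.005101)·(-35) = 234.5 +0.898 +0.179 = 235.576 m.

235.6 m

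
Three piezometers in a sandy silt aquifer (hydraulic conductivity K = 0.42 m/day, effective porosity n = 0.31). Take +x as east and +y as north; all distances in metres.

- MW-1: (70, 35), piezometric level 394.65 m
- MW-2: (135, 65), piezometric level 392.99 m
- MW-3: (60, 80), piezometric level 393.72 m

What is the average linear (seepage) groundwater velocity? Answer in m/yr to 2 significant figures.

Differences from MW-1: to MW-2 (Δx, Δy, Δh) = (65, 30, -1.66); to MW-3 = (-10, 45, -0.93).
Solve a·Δx + b·Δy = Δh: det = 65·45 − (-10)·30 = 3225.
∂h/∂x = [(-1.66)·45 − (-0.93)·30] / 3225 = -0.01451
∂h/∂y = [65·(-0.93) − (-10)·(-1.66)] / 3225 = -0.02389
|∇h| = √(-0.01451² + -0.02389²) = 0.02795
Seepage velocity v = K·i/n = 0.42 × 0.02795 / 0.31 = 0.03787 m/day = 13.83 m/yr.

14 m/yr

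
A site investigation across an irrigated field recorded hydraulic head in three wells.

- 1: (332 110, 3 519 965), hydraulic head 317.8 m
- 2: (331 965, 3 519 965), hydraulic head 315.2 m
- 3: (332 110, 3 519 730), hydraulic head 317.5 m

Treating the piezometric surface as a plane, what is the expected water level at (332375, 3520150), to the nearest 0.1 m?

322.8 m

∂h/∂x = (315.2 − 317.8) / (331965 − 332110) = +0.01793
∂h/∂y = (317.5 − 317.8) / (3519730 − 3519965) = +0.001277
h(332375, 3520150) = 317.8 + (+0.01793)·(265) + (+0.001277)·(185) = 317.8 +4.752 +0.236 = 322.788 m.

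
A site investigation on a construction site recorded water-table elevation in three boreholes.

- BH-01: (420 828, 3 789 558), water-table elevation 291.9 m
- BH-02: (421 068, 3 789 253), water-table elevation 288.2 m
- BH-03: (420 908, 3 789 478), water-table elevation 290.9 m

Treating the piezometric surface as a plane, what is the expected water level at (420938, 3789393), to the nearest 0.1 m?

289.9 m

Three-point gradient (reference BH-01): Δ to BH-02 = (240, -305, -3.7), Δ to BH-03 = (80, -80, -1.0).
∂h/∂x = -0.001731, ∂h/∂y = +0.01077 (det = 5200).
h(420938, 3789393) = 291.9 + (-0.001731)·(110) + (+0.01077)·(-165) = 291.9 -0.190 -1.777 = 289.933 m.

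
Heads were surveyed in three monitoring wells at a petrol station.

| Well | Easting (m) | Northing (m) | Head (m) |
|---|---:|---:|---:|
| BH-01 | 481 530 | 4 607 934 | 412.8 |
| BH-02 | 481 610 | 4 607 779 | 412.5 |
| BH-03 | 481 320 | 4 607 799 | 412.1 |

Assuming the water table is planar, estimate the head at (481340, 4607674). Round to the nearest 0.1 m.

Differences from BH-01: to BH-02 (Δx, Δy, Δh) = (80, -155, -0.3); to BH-03 = (-210, -135, -0.7).
Determinant of the coordinate differences = 80·(-135) − (-210)·(-155) = -43350.
∂h/∂x = [(-0.3)·(-135) − (-0.7)·(-155)] / -43350 = +0.001569
∂h/∂y = [80·(-0.7) − (-210)·(-0.3)] / -43350 = +0.002745
h(481340, 4607674) = 412.8 + (+0.001569)·(-190) + (+0.002745)·(-260) = 412.8 -0.298 -0.714 = 411.788 m.

411.8 m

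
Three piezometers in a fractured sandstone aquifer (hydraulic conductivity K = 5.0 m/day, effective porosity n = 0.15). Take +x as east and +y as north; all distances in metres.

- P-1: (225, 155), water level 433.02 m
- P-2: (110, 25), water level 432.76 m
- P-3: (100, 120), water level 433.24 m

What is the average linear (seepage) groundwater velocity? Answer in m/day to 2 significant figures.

Taking P-1 as reference: P-2−P-1 = (-115, -130, -0.26); P-3−P-1 = (-125, -35, +0.22).
Determinant of the coordinate differences = (-115)·(-35) − (-125)·(-130) = -12225.
∂h/∂x = [(-0.26)·(-35) − (+0.22)·(-130)] / -12225 = -0.003084
∂h/∂y = [(-115)·(+0.22) − (-125)·(-0.26)] / -12225 = +0.004728
|∇h| = √(-0.003084² + 0.004728²) = 0.005645
Seepage velocity v = K·i/n = 5.0 × 0.005645 / 0.15 = 0.1882 m/day.

0.19 m/day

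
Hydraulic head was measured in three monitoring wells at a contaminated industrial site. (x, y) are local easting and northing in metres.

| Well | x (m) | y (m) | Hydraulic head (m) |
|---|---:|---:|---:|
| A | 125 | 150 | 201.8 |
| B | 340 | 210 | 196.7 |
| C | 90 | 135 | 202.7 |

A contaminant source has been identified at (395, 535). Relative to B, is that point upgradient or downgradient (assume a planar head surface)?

downgradient

Taking A as reference: B−A = (215, 60, -5.1); C−A = (-35, -15, +0.9).
Solve a·Δx + b·Δy = Δh: det = 215·(-15) − (-35)·60 = -1125.
∂h/∂x = [(-5.1)·(-15) − (+0.9)·60] / -1125 = -0.02000
∂h/∂y = [215·(+0.9) − (-35)·(-5.1)] / -1125 = -0.01333
Head at (395, 535) = 201.8 + (-0.02000)·(270) + (-0.01333)·(385) = 191.27 m.
That is lower than the 196.7 m at B, so the point is downgradient.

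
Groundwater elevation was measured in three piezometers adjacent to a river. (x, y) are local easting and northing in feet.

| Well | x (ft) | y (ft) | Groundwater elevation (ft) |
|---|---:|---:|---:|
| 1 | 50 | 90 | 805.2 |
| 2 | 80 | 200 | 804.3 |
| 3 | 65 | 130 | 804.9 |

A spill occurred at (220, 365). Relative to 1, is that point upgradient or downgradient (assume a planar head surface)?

Three-point gradient (reference 1): Δ to 2 = (30, 110, -0.9), Δ to 3 = (15, 40, -0.3).
∂h/∂x = +0.006667, ∂h/∂y = -0.010000 (det = -450).
Head at (220, 365) = 805.2 + (+0.006667)·(170) + (-0.010000)·(275) = 803.58 ft.
That is lower than the 805.2 ft at 1, so the point is downgradient.

downgradient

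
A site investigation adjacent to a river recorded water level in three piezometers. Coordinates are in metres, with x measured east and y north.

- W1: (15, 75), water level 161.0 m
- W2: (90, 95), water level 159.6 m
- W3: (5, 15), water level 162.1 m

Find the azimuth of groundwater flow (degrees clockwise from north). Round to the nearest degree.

042°

With h = a·x + b·y + c and W1 as origin, the differences give:
  75·a + 20·b = -1.4
  (-10)·a + (-60)·b = +1.1
Eliminate b (×(-60) and ×20, subtract): -4300·a = 62.00 → a = ∂h/∂x = -0.01442
Back-substitute: b = ∂h/∂y = -0.01593.
Flow direction (−∇h) has components (+0.01442 E, +0.01593 N).
Azimuth = atan2(E, N) = atan2(+0.01442, +0.01593) = 42.1° ≈ 042°.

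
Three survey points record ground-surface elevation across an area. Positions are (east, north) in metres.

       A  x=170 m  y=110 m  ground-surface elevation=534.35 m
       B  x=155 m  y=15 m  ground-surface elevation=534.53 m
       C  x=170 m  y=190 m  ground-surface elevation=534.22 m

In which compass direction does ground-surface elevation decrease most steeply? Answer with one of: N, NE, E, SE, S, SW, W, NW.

Differences from A: to B (Δx, Δy, Δh) = (-15, -95, +0.18); to C = (0, 80, -0.13).
Determinant of the coordinate differences = (-15)·80 − 0·(-95) = -1200.
∂z/∂x = [(+0.18)·80 − (-0.13)·(-95)] / -1200 = -0.001708
∂z/∂y = [(-15)·(-0.13) − 0·(+0.18)] / -1200 = -0.001625
Steepest decrease is along −∇f = (+0.001708 E, +0.001625 N) → northeast.

NE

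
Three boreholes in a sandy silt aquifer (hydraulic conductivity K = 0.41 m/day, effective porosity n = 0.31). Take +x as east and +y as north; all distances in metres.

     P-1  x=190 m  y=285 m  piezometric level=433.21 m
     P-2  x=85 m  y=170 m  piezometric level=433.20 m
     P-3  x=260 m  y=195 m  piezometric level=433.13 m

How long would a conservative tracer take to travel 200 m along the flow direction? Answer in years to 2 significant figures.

Differences from P-1: to P-2 (Δx, Δy, Δh) = (-105, -115, -0.01); to P-3 = (70, -90, -0.08).
Determinant of the coordinate differences = (-105)·(-90) − 70·(-115) = 17500.
∂h/∂x = [(-0.01)·(-90) − (-0.08)·(-115)] / 17500 = -0.0004743
∂h/∂y = [(-105)·(-0.08) − 70·(-0.01)] / 17500 = +0.0005200
|∇h| = √(-0.0004743² + 0.0005200²) = 0.0007038
Seepage velocity v = K·i/n = 0.41 × 0.0007038 / 0.31 = 0.0009308 m/day.
t = 200 / 0.0009308 = 2.149e+05 days = 588 years.

590 years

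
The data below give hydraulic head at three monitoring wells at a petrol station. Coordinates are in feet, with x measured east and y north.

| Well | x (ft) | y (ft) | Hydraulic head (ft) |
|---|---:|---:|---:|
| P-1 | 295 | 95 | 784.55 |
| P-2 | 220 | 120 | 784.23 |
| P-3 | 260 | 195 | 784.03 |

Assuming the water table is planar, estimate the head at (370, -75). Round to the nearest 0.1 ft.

With h = a·x + b·y + c and P-1 as origin, the differences give:
  (-75)·a + 25·b = -0.32
  (-35)·a + 100·b = -0.52
Eliminate b (×100 and ×25, subtract): -6625·a = -19.000 → a = ∂h/∂x = +0.002868
Back-substitute: b = ∂h/∂y = -0.004196.
h(370, -75) = 784.55 + (+0.002868)·(75) + (-0.004196)·(-170) = 784.55 +0.215 +0.713 = 785.478 ft.

785.5 ft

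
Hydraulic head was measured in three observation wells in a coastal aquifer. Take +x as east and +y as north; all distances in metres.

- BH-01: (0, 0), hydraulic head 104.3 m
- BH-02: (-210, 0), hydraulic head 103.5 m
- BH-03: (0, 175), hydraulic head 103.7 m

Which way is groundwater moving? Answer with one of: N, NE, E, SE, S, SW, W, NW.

∂h/∂x = (103.5 − 104.3) / (-210 − 0) = +0.003810
∂h/∂y = (103.7 − 104.3) / (175 − 0) = -0.003429
Flow = −∇h = (-0.003810 east, +0.003429 north), which points northwest.

NW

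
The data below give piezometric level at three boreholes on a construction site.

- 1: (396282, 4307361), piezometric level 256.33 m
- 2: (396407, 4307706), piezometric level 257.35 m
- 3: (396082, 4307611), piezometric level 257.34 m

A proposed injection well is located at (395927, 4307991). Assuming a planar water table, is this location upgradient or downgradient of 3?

Differences from 1: to 2 (Δx, Δy, Δh) = (125, 345, +1.02); to 3 = (-200, 250, +1.01).
Determinant of the coordinate differences = 125·250 − (-200)·345 = 100250.
∂h/∂x = [(+1.02)·250 − (+1.01)·345] / 100250 = -0.0009322
∂h/∂y = [125·(+1.01) − (-200)·(+1.02)] / 100250 = +0.003294
Head at (395927, 4307991) = 256.33 + (-0.0009322)·(-355) + (+0.003294)·(630) = 258.74 m.
That is higher than the 257.34 m at 3, so the point is upgradient.

upgradient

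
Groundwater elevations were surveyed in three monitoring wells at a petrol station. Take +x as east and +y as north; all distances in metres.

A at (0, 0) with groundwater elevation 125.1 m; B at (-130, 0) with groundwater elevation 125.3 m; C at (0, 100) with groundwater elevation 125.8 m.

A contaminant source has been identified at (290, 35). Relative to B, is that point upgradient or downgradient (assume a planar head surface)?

∂h/∂x = (125.3 − 125.1) / (-130 − 0) = -0.001538
∂h/∂y = (125.8 − 125.1) / (100 − 0) = +0.007000
Head at (290, 35) = 125.1 + (-0.001538)·(290) + (+0.007000)·(35) = 124.90 m.
That is lower than the 125.3 m at B, so the point is downgradient.

downgradient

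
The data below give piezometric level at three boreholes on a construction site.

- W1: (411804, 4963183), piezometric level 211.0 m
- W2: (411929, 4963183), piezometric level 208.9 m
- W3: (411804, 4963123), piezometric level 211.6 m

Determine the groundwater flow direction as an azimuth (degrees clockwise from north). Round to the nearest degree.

059°

∂h/∂x = (208.9 − 211.0) / (411929 − 411804) = -0.01680
∂h/∂y = (211.6 − 211.0) / (4963123 − 4963183) = -0.010000
Flow direction (−∇h) has components (+0.01680 E, +0.010000 N).
Azimuth = atan2(E, N) = atan2(+0.01680, +0.010000) = 59.2° ≈ 059°.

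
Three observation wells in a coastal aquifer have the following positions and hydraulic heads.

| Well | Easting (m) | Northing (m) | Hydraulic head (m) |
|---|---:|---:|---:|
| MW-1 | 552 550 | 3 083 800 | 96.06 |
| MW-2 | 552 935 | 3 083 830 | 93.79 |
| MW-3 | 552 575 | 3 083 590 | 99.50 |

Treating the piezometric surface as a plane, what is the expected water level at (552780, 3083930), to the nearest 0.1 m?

Differences from MW-1: to MW-2 (Δx, Δy, Δh) = (385, 30, -2.27); to MW-3 = (25, -210, +3.44).
Solve a·Δx + b·Δy = Δh: det = 385·(-210) − 25·30 = -81600.
∂h/∂x = [(-2.27)·(-210) − (+3.44)·30] / -81600 = -0.004577
∂h/∂y = [385·(+3.44) − 25·(-2.27)] / -81600 = -0.01693
h(552780, 3083930) = 96.06 + (-0.004577)·(230) + (-0.01693)·(130) = 96.06 -1.053 -2.200 = 92.807 m.

92.8 m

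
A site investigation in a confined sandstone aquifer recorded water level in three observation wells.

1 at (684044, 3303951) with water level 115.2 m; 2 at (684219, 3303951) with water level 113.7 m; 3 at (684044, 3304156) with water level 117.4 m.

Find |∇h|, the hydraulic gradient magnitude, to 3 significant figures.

∂h/∂x = (113.7 − 115.2) / (684219 − 684044) = -0.008571
∂h/∂y = (117.4 − 115.2) / (3304156 − 3303951) = +0.01073
|∇h| = √(-0.008571² + 0.01073²) = 0.01373

0.0137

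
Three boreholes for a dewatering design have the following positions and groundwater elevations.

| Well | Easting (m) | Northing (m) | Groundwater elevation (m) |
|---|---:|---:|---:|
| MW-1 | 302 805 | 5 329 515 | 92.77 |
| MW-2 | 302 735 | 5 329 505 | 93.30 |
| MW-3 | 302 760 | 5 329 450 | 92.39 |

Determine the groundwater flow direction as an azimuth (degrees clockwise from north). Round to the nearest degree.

143°

Differences from MW-1: to MW-2 (Δx, Δy, Δh) = (-70, -10, +0.53); to MW-3 = (-45, -65, -0.38).
Determinant of the coordinate differences = (-70)·(-65) − (-45)·(-10) = 4100.
∂h/∂x = [(+0.53)·(-65) − (-0.38)·(-10)] / 4100 = -0.009329
∂h/∂y = [(-70)·(-0.38) − (-45)·(+0.53)] / 4100 = +0.01230
Flow direction (−∇h) has components (+0.009329 E, -0.01230 N).
Azimuth = atan2(E, N) = atan2(+0.009329, -0.01230) = 142.8° ≈ 143°.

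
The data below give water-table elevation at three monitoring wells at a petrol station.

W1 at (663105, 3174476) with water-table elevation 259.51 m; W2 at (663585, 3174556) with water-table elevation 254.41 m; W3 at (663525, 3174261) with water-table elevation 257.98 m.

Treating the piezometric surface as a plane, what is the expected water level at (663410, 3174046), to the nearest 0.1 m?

Differences from W1: to W2 (Δx, Δy, Δh) = (480, 80, -5.10); to W3 = (420, -215, -1.53).
Determinant of the coordinate differences = 480·(-215) − 420·80 = -136800.
∂h/∂x = [(-5.10)·(-215) − (-1.53)·80] / -136800 = -0.008910
∂h/∂y = [480·(-1.53) − 420·(-5.10)] / -136800 = -0.01029
h(663410, 3174046) = 259.51 + (-0.008910)·(305) + (-0.01029)·(-430) = 259.51 -2.718 +4.424 = 261.217 m.

261.2 m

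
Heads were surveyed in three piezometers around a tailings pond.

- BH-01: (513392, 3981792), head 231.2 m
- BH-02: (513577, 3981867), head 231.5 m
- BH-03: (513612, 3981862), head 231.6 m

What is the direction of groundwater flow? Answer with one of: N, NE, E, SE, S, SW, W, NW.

With h = a·x + b·y + c and BH-01 as origin, the differences give:
  185·a + 75·b = +0.3
  220·a + 70·b = +0.4
Eliminate b (×70 and ×75, subtract): -3550·a = -9.00 → a = ∂h/∂x = +0.002535
Back-substitute: b = ∂h/∂y = -0.002254.
Flow = −∇h = (-0.002535 east, +0.002254 north), which points northwest.

NW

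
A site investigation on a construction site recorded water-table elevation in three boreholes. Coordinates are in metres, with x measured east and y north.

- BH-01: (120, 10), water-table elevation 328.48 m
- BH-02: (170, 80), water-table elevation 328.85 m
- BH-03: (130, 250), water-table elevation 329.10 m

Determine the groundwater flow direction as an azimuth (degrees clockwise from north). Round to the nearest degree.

239°

With h = a·x + b·y + c and BH-01 as origin, the differences give:
  50·a + 70·b = +0.37
  10·a + 240·b = +0.62
Eliminate b (×240 and ×70, subtract): 11300·a = 45.400 → a = ∂h/∂x = +0.004018
Back-substitute: b = ∂h/∂y = +0.002416.
Flow direction (−∇h) has components (-0.004018 E, -0.002416 N).
Azimuth = atan2(E, N) = atan2(-0.004018, -0.002416) = 239.0° ≈ 239°.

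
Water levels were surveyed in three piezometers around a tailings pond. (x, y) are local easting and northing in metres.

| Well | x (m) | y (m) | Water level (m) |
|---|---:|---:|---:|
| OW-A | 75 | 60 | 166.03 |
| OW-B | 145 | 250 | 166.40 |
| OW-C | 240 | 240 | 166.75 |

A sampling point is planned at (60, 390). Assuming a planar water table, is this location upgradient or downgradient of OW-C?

downgradient

With h = a·x + b·y + c and OW-A as origin, the differences give:
  70·a + 190·b = +0.37
  165·a + 180·b = +0.72
Eliminate b (×180 and ×190, subtract): -18750·a = -70.200 → a = ∂h/∂x = +0.003744
Back-substitute: b = ∂h/∂y = +0.0005680.
Head at (60, 390) = 166.03 + (+0.003744)·(-15) + (+0.0005680)·(330) = 166.16 m.
That is lower than the 166.75 m at OW-C, so the point is downgradient.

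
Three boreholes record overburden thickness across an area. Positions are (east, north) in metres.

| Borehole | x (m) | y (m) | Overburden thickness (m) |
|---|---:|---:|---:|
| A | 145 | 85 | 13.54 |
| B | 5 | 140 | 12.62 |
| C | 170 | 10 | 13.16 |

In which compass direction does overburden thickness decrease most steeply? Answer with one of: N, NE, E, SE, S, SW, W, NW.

SW

Three-point gradient (reference A): Δ to B = (-140, 55, -0.92), Δ to C = (25, -75, -0.38).
∂d/∂x = +0.009852, ∂d/∂y = +0.008351 (det = 9125).
Steepest decrease is along −∇f = (-0.009852 E, -0.008351 N) → southwest.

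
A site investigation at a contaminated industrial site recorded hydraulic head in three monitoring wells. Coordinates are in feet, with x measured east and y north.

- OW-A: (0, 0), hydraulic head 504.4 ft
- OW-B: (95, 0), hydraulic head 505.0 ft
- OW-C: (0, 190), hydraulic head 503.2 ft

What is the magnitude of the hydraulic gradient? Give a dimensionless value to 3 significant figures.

∂h/∂x = (505.0 − 504.4) / (95 − 0) = +0.006316
∂h/∂y = (503.2 − 504.4) / (190 − 0) = -0.006316
|∇h| = √(0.006316² + -0.006316²) = 0.008932

0.00893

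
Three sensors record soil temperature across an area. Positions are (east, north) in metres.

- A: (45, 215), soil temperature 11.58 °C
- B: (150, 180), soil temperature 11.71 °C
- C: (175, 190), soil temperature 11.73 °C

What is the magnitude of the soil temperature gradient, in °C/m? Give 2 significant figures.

0.0012 °C/m

With T = a·x + b·y + c and A as origin, the differences give:
  105·a + (-35)·b = +0.13
  130·a + (-25)·b = +0.15
Eliminate b (×(-25) and ×(-35), subtract): 1925·a = 2.000 → a = ∂T/∂x = +0.001039
Back-substitute: b = ∂T/∂y = -0.0005974.
|∇f| = √(0.001039² + -0.0005974²) = 0.001199 °C/m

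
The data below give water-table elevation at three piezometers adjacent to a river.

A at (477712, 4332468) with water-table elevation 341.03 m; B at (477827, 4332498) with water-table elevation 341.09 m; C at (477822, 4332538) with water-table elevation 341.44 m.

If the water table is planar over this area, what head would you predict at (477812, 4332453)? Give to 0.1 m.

Differences from A: to B (Δx, Δy, Δh) = (115, 30, +0.06); to C = (110, 70, +0.41).
Determinant of the coordinate differences = 115·70 − 110·30 = 4750.
∂h/∂x = [(+0.06)·70 − (+0.41)·30] / 4750 = -0.001705
∂h/∂y = [115·(+0.41) − 110·(+0.06)] / 4750 = +0.008537
h(477812, 4332453) = 341.03 + (-0.001705)·(100) + (+0.008537)·(-15) = 341.03 -0.171 -0.128 = 340.731 m.

340.7 m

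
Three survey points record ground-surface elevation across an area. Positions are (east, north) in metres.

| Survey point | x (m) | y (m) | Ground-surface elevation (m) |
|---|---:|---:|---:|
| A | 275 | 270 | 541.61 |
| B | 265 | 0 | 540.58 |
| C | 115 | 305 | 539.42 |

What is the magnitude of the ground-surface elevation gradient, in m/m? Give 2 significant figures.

Three-point gradient (reference A): Δ to B = (-10, -270, -1.03), Δ to C = (-160, 35, -2.19).
∂z/∂x = +0.01441, ∂z/∂y = +0.003281 (det = -43550).
|∇f| = √(0.01441² + 0.003281²) = 0.01478 m/m

0.015 m/m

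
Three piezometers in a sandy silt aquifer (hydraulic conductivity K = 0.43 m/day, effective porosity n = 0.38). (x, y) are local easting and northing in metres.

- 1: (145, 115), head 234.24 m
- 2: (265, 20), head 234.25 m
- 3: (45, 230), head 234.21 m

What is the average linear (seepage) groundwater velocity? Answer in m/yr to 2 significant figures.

0.30 m/yr

Three-point gradient (reference 1): Δ to 2 = (120, -95, +0.01), Δ to 3 = (-100, 115, -0.03).
∂h/∂x = -0.0003953, ∂h/∂y = -0.0006047 (det = 4300).
|∇h| = √(-0.0003953² + -0.0006047²) = 0.0007224
Seepage velocity v = K·i/n = 0.43 × 0.0007224 / 0.38 = 0.0008175 m/day = 0.2986 m/yr.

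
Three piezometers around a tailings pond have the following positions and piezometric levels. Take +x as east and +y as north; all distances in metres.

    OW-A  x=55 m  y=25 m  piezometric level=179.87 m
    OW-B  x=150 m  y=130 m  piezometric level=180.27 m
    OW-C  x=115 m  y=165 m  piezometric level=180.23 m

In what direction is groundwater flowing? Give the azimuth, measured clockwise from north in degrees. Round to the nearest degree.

Three-point gradient (reference OW-A): Δ to OW-B = (95, 105, +0.40), Δ to OW-C = (60, 140, +0.36).
∂h/∂x = +0.002600, ∂h/∂y = +0.001457 (det = 7000).
Flow direction (−∇h) has components (-0.002600 E, -0.001457 N).
Azimuth = atan2(E, N) = atan2(-0.002600, -0.001457) = 240.7° ≈ 241°.

241°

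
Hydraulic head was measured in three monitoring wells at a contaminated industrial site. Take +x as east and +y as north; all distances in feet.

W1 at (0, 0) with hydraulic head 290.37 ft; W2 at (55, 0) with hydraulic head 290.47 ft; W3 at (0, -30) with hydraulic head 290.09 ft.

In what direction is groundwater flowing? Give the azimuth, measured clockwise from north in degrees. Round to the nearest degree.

191°

∂h/∂x = (290.47 − 290.37) / (55 − 0) = +0.001818
∂h/∂y = (290.09 − 290.37) / (-30 − 0) = +0.009333
Flow direction (−∇h) has components (-0.001818 E, -0.009333 N).
Azimuth = atan2(E, N) = atan2(-0.001818, -0.009333) = 191.0° ≈ 191°.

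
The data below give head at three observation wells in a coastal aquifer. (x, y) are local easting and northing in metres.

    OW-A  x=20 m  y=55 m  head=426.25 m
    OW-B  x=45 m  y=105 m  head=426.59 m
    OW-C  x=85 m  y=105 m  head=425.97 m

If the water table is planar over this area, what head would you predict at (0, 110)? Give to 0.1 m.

427.4 m

Taking OW-A as reference: OW-B−OW-A = (25, 50, +0.34); OW-C−OW-A = (65, 50, -0.28).
Determinant of the coordinate differences = 25·50 − 65·50 = -2000.
∂h/∂x = [(+0.34)·50 − (-0.28)·50] / -2000 = -0.01550
∂h/∂y = [25·(-0.28) − 65·(+0.34)] / -2000 = +0.01455
h(0, 110) = 426.25 + (-0.01550)·(-20) + (+0.01455)·(55) = 426.25 +0.310 +0.800 = 427.360 m.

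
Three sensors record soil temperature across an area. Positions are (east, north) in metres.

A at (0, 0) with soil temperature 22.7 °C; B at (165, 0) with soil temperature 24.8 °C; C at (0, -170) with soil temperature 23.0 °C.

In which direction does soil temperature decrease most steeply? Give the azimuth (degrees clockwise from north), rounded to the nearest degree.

278°

∂T/∂x = (24.8 − 22.7) / (165 − 0) = +0.01273
∂T/∂y = (23.0 − 22.7) / (-170 − 0) = -0.001765
Steepest decrease is along −∇f: components (-0.01273 E, +0.001765 N).
Azimuth = atan2(-0.01273, +0.001765) = 277.9° ≈ 278°.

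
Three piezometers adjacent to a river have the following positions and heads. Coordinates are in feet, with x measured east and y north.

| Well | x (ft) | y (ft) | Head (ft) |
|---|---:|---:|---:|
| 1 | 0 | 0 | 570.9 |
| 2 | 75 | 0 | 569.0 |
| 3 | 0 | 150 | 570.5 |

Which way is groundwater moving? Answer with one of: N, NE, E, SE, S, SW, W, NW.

∂h/∂x = (569.0 − 570.9) / (75 − 0) = -0.02533
∂h/∂y = (570.5 − 570.9) / (150 − 0) = -0.002667
Flow = −∇h = (+0.02533 east, +0.002667 north), which points east.

E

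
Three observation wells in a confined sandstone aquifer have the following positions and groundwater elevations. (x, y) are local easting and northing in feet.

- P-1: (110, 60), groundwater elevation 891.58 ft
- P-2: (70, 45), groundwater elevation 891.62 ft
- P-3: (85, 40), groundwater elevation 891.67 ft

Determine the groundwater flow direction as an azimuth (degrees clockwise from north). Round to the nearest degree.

With h = a·x + b·y + c and P-1 as origin, the differences give:
  (-40)·a + (-15)·b = +0.04
  (-25)·a + (-20)·b = +0.09
Eliminate b (×(-20) and ×(-15), subtract): 425·a = 0.550 → a = ∂h/∂x = +0.001294
Back-substitute: b = ∂h/∂y = -0.006118.
Flow direction (−∇h) has components (-0.001294 E, +0.006118 N).
Azimuth = atan2(E, N) = atan2(-0.001294, +0.006118) = 348.1° ≈ 348°.

348°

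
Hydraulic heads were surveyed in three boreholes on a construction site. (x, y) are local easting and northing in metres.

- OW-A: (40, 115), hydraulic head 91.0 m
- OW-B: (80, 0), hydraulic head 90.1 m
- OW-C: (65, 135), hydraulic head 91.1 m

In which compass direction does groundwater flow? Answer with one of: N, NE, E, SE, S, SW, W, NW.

S

Differences from OW-A: to OW-B (Δx, Δy, Δh) = (40, -115, -0.9); to OW-C = (25, 20, +0.1).
Determinant of the coordinate differences = 40·20 − 25·(-115) = 3675.
∂h/∂x = [(-0.9)·20 − (+0.1)·(-115)] / 3675 = -0.001769
∂h/∂y = [40·(+0.1) − 25·(-0.9)] / 3675 = +0.007211
Flow = −∇h = (+0.001769 east, -0.007211 north), which points south.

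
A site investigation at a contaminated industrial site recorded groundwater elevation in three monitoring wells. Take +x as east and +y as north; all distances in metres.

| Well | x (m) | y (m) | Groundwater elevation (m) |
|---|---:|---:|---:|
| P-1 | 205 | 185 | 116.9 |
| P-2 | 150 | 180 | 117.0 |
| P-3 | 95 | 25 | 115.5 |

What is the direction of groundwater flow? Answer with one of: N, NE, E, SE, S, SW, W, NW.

With h = a·x + b·y + c and P-1 as origin, the differences give:
  (-55)·a + (-5)·b = +0.1
  (-110)·a + (-160)·b = -1.4
Eliminate b (×(-160) and ×(-5), subtract): 8250·a = -23.00 → a = ∂h/∂x = -0.002788
Back-substitute: b = ∂h/∂y = +0.01067.
Flow = −∇h = (+0.002788 east, -0.01067 north), which points south.

S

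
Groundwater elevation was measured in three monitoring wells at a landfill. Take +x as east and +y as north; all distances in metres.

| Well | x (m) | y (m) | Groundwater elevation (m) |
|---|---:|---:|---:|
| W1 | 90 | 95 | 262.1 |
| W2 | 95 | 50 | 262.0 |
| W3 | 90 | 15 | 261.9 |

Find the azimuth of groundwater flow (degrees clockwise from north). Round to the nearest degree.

Taking W1 as reference: W2−W1 = (5, -45, -0.1); W3−W1 = (0, -80, -0.2).
Solve a·Δx + b·Δy = Δh: det = 5·(-80) − 0·(-45) = -400.
∂h/∂x = [(-0.1)·(-80) − (-0.2)·(-45)] / -400 = +0.002500
∂h/∂y = [5·(-0.2) − 0·(-0.1)] / -400 = +0.002500
Flow direction (−∇h) has components (-0.002500 E, -0.002500 N).
Azimuth = atan2(E, N) = atan2(-0.002500, -0.002500) = 225.0° ≈ 225°.

225°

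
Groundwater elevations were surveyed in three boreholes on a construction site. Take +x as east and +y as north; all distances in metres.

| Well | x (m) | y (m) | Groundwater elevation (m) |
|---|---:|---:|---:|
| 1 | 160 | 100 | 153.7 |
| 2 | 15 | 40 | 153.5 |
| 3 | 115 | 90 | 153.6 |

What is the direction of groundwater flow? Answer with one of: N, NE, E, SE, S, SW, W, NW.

With h = a·x + b·y + c and 1 as origin, the differences give:
  (-145)·a + (-60)·b = -0.2
  (-45)·a + (-10)·b = -0.1
Eliminate b (×(-10) and ×(-60), subtract): -1250·a = -4.00 → a = ∂h/∂x = +0.003200
Back-substitute: b = ∂h/∂y = -0.004400.
Flow = −∇h = (-0.003200 east, +0.004400 north), which points northwest.

NW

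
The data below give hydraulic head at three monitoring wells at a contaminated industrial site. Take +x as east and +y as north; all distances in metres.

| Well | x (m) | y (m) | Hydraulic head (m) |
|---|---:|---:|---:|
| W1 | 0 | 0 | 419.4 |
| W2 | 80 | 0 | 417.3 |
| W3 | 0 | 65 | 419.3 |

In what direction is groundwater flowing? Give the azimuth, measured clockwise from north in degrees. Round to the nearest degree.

∂h/∂x = (417.3 − 419.4) / (80 − 0) = -0.02625
∂h/∂y = (419.3 − 419.4) / (65 − 0) = -0.001538
Flow direction (−∇h) has components (+0.02625 E, +0.001538 N).
Azimuth = atan2(E, N) = atan2(+0.02625, +0.001538) = 86.6° ≈ 087°.

087°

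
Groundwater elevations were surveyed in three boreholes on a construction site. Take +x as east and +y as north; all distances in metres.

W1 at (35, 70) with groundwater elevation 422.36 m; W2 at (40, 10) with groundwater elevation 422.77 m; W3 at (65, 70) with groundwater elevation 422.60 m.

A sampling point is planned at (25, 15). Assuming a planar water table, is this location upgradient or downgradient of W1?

upgradient

Three-point gradient (reference W1): Δ to W2 = (5, -60, +0.41), Δ to W3 = (30, 0, +0.24).
∂h/∂x = +0.008000, ∂h/∂y = -0.006167 (det = 1800).
Head at (25, 15) = 422.36 + (+0.008000)·(-10) + (-0.006167)·(-55) = 422.62 m.
That is higher than the 422.36 m at W1, so the point is upgradient.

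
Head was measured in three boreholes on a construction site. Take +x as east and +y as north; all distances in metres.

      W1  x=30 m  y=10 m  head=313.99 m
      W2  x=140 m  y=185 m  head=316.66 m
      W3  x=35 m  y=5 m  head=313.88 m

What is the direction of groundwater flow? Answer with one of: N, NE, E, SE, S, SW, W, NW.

S

Three-point gradient (reference W1): Δ to W2 = (110, 175, +2.67), Δ to W3 = (5, -5, -0.11).
∂h/∂x = -0.004140, ∂h/∂y = +0.01786 (det = -1425).
Flow = −∇h = (+0.004140 east, -0.01786 north), which points south.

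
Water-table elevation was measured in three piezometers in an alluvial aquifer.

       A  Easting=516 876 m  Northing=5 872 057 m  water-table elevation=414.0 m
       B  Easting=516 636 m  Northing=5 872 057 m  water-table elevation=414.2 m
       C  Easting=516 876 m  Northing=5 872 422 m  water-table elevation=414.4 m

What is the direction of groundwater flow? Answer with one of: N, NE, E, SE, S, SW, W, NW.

∂h/∂x = (414.2 − 414.0) / (516636 − 516876) = -0.0008333
∂h/∂y = (414.4 − 414.0) / (5872422 − 5872057) = +0.001096
Flow = −∇h = (+0.0008333 east, -0.001096 north), which points southeast.

SE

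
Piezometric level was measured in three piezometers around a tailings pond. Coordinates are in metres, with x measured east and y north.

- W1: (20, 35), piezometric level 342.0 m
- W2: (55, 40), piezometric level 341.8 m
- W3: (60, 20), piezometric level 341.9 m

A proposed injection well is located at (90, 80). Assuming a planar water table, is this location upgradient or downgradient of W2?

With h = a·x + b·y + c and W1 as origin, the differences give:
  35·a + 5·b = -0.2
  40·a + (-15)·b = -0.1
Eliminate b (×(-15) and ×5, subtract): -725·a = 3.50 → a = ∂h/∂x = -0.004828
Back-substitute: b = ∂h/∂y = -0.006207.
Head at (90, 80) = 342.0 + (-0.004828)·(70) + (-0.006207)·(45) = 341.38 m.
That is lower than the 341.8 m at W2, so the point is downgradient.

downgradient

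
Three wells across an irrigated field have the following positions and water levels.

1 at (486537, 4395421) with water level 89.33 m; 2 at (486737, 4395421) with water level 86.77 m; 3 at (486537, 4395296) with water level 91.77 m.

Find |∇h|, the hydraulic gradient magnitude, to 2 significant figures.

0.023

∂h/∂x = (86.77 − 89.33) / (486737 − 486537) = -0.01280
∂h/∂y = (91.77 − 89.33) / (4395296 − 4395421) = -0.01952
|∇h| = √(-0.01280² + -0.01952²) = 0.02334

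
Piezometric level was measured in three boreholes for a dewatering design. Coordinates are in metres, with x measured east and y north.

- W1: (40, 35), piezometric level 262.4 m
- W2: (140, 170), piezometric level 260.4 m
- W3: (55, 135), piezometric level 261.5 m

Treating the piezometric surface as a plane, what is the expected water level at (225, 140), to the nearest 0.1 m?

Taking W1 as reference: W2−W1 = (100, 135, -2.0); W3−W1 = (15, 100, -0.9).
Solve a·Δx + b·Δy = Δh: det = 100·100 − 15·135 = 7975.
∂h/∂x = [(-2.0)·100 − (-0.9)·135] / 7975 = -0.009843
∂h/∂y = [100·(-0.9) − 15·(-2.0)] / 7975 = -0.007524
h(225, 140) = 262.4 + (-0.009843)·(185) + (-0.007524)·(105) = 262.4 -1.821 -0.790 = 259.789 m.

259.8 m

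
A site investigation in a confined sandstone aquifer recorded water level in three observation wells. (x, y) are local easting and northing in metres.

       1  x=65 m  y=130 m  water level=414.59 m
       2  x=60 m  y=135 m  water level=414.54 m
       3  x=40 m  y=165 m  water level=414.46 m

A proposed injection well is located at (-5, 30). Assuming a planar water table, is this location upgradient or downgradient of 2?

downgradient

Differences from 1: to 2 (Δx, Δy, Δh) = (-5, 5, -0.05); to 3 = (-25, 35, -0.13).
Solve a·Δx + b·Δy = Δh: det = (-5)·35 − (-25)·5 = -50.
∂h/∂x = [(-0.05)·35 − (-0.13)·5] / -50 = +0.02200
∂h/∂y = [(-5)·(-0.13) − (-25)·(-0.05)] / -50 = +0.01200
Head at (-5, 30) = 414.59 + (+0.02200)·(-70) + (+0.01200)·(-100) = 411.85 m.
That is lower than the 414.54 m at 2, so the point is downgradient.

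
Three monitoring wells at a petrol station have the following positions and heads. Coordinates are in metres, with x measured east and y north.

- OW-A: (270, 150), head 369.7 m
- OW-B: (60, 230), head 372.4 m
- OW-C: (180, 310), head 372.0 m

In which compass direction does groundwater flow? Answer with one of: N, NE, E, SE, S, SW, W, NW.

With h = a·x + b·y + c and OW-A as origin, the differences give:
  (-210)·a + 80·b = +2.7
  (-90)·a + 160·b = +2.3
Eliminate b (×160 and ×80, subtract): -26400·a = 248.00 → a = ∂h/∂x = -0.009394
Back-substitute: b = ∂h/∂y = +0.009091.
Flow = −∇h = (+0.009394 east, -0.009091 north), which points southeast.

SE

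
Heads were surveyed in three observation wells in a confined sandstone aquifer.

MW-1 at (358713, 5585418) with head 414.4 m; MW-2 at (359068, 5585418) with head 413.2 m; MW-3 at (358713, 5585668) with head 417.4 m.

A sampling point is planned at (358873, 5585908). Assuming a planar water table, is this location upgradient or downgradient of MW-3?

upgradient

∂h/∂x = (413.2 − 414.4) / (359068 − 358713) = -0.003380
∂h/∂y = (417.4 − 414.4) / (5585668 − 5585418) = +0.01200
Head at (358873, 5585908) = 414.4 + (-0.003380)·(160) + (+0.01200)·(490) = 419.74 m.
That is higher than the 417.4 m at MW-3, so the point is upgradient.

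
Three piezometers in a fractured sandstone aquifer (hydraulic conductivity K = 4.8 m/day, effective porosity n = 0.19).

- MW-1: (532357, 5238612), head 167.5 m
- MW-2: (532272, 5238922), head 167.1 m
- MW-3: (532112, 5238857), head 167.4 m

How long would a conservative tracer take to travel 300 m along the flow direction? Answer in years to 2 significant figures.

With h = a·x + b·y + c and MW-1 as origin, the differences give:
  (-85)·a + 310·b = -0.4
  (-245)·a + 245·b = -0.1
Eliminate b (×245 and ×310, subtract): 55125·a = -67.00 → a = ∂h/∂x = -0.001215
Back-substitute: b = ∂h/∂y = -0.001624.
|∇h| = √(-0.001215² + -0.001624²) = 0.002028
Seepage velocity v = K·i/n = 4.8 × 0.002028 / 0.19 = 0.05123 m/day.
t = 300 / 0.05123 = 5856 days = 16 years.

16 years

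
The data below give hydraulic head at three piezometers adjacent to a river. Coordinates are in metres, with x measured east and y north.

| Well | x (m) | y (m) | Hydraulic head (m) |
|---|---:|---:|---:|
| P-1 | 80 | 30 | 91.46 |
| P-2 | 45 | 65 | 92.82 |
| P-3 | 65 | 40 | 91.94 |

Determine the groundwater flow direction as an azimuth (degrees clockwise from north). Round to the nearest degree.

With h = a·x + b·y + c and P-1 as origin, the differences give:
  (-35)·a + 35·b = +1.36
  (-15)·a + 10·b = +0.48
Eliminate b (×10 and ×35, subtract): 175·a = -3.200 → a = ∂h/∂x = -0.01829
Back-substitute: b = ∂h/∂y = +0.02057.
Flow direction (−∇h) has components (+0.01829 E, -0.02057 N).
Azimuth = atan2(E, N) = atan2(+0.01829, -0.02057) = 138.4° ≈ 138°.

138°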